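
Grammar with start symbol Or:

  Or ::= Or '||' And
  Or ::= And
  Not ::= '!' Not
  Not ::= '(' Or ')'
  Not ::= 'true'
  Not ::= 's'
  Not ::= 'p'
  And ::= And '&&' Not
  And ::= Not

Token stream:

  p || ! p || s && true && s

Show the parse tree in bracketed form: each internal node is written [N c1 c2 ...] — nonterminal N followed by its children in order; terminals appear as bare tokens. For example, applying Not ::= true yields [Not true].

[Or [Or [Or [And [Not p]]] || [And [Not ! [Not p]]]] || [And [And [And [Not s]] && [Not true]] && [Not s]]]

Or
Or || And
Or || And || And
And || And || And
Not || And || And
p || And || And
p || Not || And
p || ! Not || And
p || ! p || And
p || ! p || And && Not
p || ! p || And && Not && Not
p || ! p || Not && Not && Not
p || ! p || s && Not && Not
p || ! p || s && true && Not
p || ! p || s && true && s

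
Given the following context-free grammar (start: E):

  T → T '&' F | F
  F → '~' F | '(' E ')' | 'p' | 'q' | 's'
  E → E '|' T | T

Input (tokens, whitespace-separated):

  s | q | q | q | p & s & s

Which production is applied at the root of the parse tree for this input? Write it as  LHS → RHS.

[E [E [E [E [E [T [F s]]] | [T [F q]]] | [T [F q]]] | [T [F q]]] | [T [T [T [F p]] & [F s]] & [F s]]]

E → E '|' T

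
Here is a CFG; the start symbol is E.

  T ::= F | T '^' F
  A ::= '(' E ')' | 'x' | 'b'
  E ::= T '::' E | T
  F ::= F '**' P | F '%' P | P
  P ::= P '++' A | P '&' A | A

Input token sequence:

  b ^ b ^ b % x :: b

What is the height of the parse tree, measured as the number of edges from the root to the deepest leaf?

7

[E [T [T [T [F [P [A b]]]] ^ [F [P [A b]]]] ^ [F [F [P [A b]]] % [P [A x]]]] :: [E [T [F [P [A b]]]]]]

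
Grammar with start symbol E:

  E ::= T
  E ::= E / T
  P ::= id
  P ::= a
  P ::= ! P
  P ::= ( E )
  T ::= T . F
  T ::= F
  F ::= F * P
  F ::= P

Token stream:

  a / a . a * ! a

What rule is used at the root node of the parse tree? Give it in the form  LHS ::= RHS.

E ::= E / T

[E [E [T [F [P a]]]] / [T [T [F [P a]]] . [F [F [P a]] * [P ! [P a]]]]]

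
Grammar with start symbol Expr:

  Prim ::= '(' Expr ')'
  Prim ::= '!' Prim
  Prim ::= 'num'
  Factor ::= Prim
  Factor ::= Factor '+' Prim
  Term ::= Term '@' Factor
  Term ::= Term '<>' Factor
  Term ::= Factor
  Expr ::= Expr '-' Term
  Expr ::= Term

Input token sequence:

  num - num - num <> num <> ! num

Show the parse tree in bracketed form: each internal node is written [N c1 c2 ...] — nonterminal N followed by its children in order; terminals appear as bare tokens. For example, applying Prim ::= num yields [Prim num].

Expr
Expr - Term
Expr - Term - Term
Term - Term - Term
Factor - Term - Term
Prim - Term - Term
num - Term - Term
num - Factor - Term
num - Prim - Term
num - num - Term
num - num - Term <> Factor
num - num - Term <> Factor <> Factor
num - num - Factor <> Factor <> Factor
num - num - Prim <> Factor <> Factor
num - num - num <> Factor <> Factor
num - num - num <> Prim <> Factor
num - num - num <> num <> Factor
num - num - num <> num <> Prim
num - num - num <> num <> ! Prim
num - num - num <> num <> ! num

[Expr [Expr [Expr [Term [Factor [Prim num]]]] - [Term [Factor [Prim num]]]] - [Term [Term [Term [Factor [Prim num]]] <> [Factor [Prim num]]] <> [Factor [Prim ! [Prim num]]]]]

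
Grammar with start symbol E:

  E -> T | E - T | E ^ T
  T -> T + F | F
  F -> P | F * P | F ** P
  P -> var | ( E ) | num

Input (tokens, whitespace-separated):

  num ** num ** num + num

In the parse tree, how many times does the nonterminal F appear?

4

[E [T [T [F [F [F [P num]] ** [P num]] ** [P num]]] + [F [P num]]]]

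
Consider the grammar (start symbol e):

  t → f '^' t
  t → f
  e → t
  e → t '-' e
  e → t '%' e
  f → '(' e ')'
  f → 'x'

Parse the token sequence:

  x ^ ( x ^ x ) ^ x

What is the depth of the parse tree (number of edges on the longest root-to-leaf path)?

[e [t [f x] ^ [t [f ( [e [t [f x] ^ [t [f x]]]] )] ^ [t [f x]]]]]

8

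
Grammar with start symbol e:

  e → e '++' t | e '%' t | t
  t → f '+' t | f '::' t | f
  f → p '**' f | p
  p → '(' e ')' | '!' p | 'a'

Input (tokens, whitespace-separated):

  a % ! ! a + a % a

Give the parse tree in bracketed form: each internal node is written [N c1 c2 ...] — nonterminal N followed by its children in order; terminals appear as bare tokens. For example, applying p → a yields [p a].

e
e % t
e % t % t
t % t % t
f % t % t
p % t % t
a % t % t
a % f + t % t
a % p + t % t
a % ! p + t % t
a % ! ! p + t % t
a % ! ! a + t % t
a % ! ! a + f % t
a % ! ! a + p % t
a % ! ! a + a % t
a % ! ! a + a % f
a % ! ! a + a % p
a % ! ! a + a % a

[e [e [e [t [f [p a]]]] % [t [f [p ! [p ! [p a]]]] + [t [f [p a]]]]] % [t [f [p a]]]]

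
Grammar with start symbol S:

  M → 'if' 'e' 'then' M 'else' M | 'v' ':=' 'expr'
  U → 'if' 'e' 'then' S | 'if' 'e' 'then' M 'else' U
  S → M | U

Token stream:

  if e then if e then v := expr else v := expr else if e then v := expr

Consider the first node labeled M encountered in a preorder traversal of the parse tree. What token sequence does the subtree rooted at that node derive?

[S [U if e then [M if e then [M v := expr] else [M v := expr]] else [U if e then [S [M v := expr]]]]]

if e then v := expr else v := expr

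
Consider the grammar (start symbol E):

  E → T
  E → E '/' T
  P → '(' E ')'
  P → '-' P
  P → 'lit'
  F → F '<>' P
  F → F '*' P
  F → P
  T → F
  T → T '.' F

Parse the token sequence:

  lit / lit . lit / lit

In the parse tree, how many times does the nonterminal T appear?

[E [E [E [T [F [P lit]]]] / [T [T [F [P lit]]] . [F [P lit]]]] / [T [F [P lit]]]]

4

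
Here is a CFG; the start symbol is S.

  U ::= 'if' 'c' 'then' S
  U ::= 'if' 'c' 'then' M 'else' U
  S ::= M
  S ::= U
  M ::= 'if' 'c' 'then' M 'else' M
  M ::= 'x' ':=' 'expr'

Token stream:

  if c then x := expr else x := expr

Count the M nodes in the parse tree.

[S [M if c then [M x := expr] else [M x := expr]]]

3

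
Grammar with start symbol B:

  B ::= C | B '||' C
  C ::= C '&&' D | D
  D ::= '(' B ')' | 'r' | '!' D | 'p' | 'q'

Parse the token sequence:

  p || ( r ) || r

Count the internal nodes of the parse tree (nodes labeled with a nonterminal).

[B [B [B [C [D p]]] || [C [D ( [B [C [D r]]] )]]] || [C [D r]]]

12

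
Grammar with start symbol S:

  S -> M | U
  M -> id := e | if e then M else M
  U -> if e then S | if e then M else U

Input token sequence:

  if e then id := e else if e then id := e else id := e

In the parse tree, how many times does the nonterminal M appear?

5

[S [M if e then [M id := e] else [M if e then [M id := e] else [M id := e]]]]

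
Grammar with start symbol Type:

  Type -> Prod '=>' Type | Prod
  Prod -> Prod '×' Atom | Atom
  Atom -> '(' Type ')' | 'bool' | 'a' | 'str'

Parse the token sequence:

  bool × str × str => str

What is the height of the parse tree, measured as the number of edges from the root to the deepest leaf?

5

[Type [Prod [Prod [Prod [Atom bool]] × [Atom str]] × [Atom str]] => [Type [Prod [Atom str]]]]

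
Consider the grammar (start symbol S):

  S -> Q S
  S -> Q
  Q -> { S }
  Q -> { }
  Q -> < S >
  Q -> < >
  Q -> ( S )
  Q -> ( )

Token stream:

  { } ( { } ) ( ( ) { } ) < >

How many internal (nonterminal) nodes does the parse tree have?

[S [Q { }] [S [Q ( [S [Q { }]] )] [S [Q ( [S [Q ( )] [S [Q { }]]] )] [S [Q < >]]]]]

14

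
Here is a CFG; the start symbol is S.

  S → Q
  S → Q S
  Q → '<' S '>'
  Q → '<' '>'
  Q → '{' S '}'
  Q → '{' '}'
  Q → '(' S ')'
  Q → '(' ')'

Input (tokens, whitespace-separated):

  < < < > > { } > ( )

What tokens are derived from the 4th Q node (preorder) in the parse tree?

[S [Q < [S [Q < [S [Q < >]] >] [S [Q { }]]] >] [S [Q ( )]]]

{ }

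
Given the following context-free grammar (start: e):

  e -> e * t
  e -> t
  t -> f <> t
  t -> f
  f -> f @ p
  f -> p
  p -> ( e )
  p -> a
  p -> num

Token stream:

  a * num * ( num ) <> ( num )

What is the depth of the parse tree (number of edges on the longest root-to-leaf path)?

[e [e [e [t [f [p a]]]] * [t [f [p num]]]] * [t [f [p ( [e [t [f [p num]]]] )]] <> [t [f [p ( [e [t [f [p num]]]] )]]]]]

9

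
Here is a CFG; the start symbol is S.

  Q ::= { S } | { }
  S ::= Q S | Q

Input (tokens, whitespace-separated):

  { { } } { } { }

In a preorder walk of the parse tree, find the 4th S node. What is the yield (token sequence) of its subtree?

{ }

[S [Q { [S [Q { }]] }] [S [Q { }] [S [Q { }]]]]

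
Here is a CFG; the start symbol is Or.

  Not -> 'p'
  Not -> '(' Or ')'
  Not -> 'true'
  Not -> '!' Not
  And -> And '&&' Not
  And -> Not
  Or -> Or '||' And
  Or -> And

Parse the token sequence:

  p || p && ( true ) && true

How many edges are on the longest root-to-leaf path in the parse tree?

[Or [Or [And [Not p]]] || [And [And [And [Not p]] && [Not ( [Or [And [Not true]]] )]] && [Not true]]]

7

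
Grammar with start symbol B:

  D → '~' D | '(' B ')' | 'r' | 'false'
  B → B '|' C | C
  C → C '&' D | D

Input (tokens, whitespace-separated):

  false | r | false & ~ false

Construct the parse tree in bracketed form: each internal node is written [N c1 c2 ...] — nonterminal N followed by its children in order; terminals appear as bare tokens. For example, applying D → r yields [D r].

[B [B [B [C [D false]]] | [C [D r]]] | [C [C [D false]] & [D ~ [D false]]]]

B
B | C
B | C | C
C | C | C
D | C | C
false | C | C
false | D | C
false | r | C
false | r | C & D
false | r | D & D
false | r | false & D
false | r | false & ~ D
false | r | false & ~ false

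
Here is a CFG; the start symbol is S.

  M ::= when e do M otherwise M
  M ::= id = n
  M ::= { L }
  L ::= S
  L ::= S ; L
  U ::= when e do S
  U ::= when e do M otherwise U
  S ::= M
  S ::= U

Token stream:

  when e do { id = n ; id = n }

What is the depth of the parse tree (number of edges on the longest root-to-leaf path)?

8

[S [U when e do [S [M { [L [S [M id = n]] ; [L [S [M id = n]]]] }]]]]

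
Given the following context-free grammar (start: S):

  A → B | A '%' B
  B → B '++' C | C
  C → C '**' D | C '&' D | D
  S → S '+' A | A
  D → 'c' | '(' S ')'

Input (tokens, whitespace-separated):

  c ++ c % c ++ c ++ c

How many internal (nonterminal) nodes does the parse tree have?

18

[S [A [A [B [B [C [D c]]] ++ [C [D c]]]] % [B [B [B [C [D c]]] ++ [C [D c]]] ++ [C [D c]]]]]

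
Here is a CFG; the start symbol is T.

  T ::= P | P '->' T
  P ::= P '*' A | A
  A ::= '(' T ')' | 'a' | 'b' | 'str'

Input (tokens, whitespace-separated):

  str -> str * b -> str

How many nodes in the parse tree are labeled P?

[T [P [A str]] -> [T [P [P [A str]] * [A b]] -> [T [P [A str]]]]]

4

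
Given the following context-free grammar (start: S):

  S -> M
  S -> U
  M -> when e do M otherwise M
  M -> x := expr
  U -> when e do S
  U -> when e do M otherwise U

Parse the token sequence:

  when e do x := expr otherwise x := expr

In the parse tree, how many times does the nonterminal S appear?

[S [M when e do [M x := expr] otherwise [M x := expr]]]

1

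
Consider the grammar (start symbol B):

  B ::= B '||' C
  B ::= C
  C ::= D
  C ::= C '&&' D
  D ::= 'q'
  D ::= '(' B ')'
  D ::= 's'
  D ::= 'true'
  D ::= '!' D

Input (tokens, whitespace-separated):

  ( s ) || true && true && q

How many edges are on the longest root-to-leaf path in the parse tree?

7

[B [B [C [D ( [B [C [D s]]] )]]] || [C [C [C [D true]] && [D true]] && [D q]]]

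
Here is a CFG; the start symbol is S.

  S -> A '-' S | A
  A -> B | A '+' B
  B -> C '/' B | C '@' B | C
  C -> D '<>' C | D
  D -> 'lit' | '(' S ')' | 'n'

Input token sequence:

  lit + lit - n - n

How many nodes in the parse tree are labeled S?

3

[S [A [A [B [C [D lit]]]] + [B [C [D lit]]]] - [S [A [B [C [D n]]]] - [S [A [B [C [D n]]]]]]]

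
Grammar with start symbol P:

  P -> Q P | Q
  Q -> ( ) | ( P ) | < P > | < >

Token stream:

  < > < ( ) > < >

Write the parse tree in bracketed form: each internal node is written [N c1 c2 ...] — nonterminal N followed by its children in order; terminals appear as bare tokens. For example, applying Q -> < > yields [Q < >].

[P [Q < >] [P [Q < [P [Q ( )]] >] [P [Q < >]]]]

P
Q P
< > P
< > Q P
< > < P > P
< > < Q > P
< > < ( ) > P
< > < ( ) > Q
< > < ( ) > < >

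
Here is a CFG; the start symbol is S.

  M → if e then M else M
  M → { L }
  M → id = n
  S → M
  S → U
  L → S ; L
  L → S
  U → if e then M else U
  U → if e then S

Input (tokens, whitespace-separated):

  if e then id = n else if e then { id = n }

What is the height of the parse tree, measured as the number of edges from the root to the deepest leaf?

[S [U if e then [M id = n] else [U if e then [S [M { [L [S [M id = n]]] }]]]]]

8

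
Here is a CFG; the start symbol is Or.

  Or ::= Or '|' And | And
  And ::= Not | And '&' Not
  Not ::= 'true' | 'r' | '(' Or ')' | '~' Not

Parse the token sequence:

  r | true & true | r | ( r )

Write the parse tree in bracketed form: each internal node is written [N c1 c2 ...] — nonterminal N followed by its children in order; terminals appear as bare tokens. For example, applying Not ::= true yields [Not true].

Or
Or | And
Or | And | And
Or | And | And | And
And | And | And | And
Not | And | And | And
r | And | And | And
r | And & Not | And | And
r | Not & Not | And | And
r | true & Not | And | And
r | true & true | And | And
r | true & true | Not | And
r | true & true | r | And
r | true & true | r | Not
r | true & true | r | ( Or )
r | true & true | r | ( And )
r | true & true | r | ( Not )
r | true & true | r | ( r )

[Or [Or [Or [Or [And [Not r]]] | [And [And [Not true]] & [Not true]]] | [And [Not r]]] | [And [Not ( [Or [And [Not r]]] )]]]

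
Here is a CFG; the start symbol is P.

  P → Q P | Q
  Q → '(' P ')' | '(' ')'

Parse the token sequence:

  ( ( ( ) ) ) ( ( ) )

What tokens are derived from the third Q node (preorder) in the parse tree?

[P [Q ( [P [Q ( [P [Q ( )]] )]] )] [P [Q ( [P [Q ( )]] )]]]

( )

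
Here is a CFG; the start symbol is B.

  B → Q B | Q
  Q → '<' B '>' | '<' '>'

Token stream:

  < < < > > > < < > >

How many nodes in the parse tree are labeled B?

5

[B [Q < [B [Q < [B [Q < >]] >]] >] [B [Q < [B [Q < >]] >]]]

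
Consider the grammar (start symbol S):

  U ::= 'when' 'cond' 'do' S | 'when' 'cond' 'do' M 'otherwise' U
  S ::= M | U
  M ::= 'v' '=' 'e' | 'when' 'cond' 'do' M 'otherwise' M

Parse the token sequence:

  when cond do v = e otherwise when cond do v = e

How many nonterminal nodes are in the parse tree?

6

[S [U when cond do [M v = e] otherwise [U when cond do [S [M v = e]]]]]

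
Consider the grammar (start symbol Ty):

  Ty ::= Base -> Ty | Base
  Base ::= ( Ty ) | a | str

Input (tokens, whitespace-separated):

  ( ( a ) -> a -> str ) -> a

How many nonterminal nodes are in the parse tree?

12

[Ty [Base ( [Ty [Base ( [Ty [Base a]] )] -> [Ty [Base a] -> [Ty [Base str]]]] )] -> [Ty [Base a]]]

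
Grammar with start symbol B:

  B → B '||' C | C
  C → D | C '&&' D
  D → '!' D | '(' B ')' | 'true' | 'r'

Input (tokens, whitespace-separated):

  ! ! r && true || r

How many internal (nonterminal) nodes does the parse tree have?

[B [B [C [C [D ! [D ! [D r]]]] && [D true]]] || [C [D r]]]

10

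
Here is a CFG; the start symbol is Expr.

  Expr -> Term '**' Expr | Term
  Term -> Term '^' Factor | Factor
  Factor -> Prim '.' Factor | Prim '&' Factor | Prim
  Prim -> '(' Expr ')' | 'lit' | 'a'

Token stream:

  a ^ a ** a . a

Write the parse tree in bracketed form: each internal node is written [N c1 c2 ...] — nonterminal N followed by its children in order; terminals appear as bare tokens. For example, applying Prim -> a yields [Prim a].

[Expr [Term [Term [Factor [Prim a]]] ^ [Factor [Prim a]]] ** [Expr [Term [Factor [Prim a] . [Factor [Prim a]]]]]]

Expr
Term ** Expr
Term ^ Factor ** Expr
Factor ^ Factor ** Expr
Prim ^ Factor ** Expr
a ^ Factor ** Expr
a ^ Prim ** Expr
a ^ a ** Expr
a ^ a ** Term
a ^ a ** Factor
a ^ a ** Prim . Factor
a ^ a ** a . Factor
a ^ a ** a . Prim
a ^ a ** a . a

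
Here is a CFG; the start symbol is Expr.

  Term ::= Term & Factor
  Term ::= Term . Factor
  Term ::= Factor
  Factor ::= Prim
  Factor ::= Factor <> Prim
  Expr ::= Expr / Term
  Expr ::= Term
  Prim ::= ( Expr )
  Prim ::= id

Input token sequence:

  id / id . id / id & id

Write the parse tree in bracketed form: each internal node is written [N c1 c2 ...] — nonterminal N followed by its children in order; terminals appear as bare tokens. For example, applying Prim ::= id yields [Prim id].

Expr
Expr / Term
Expr / Term / Term
Term / Term / Term
Factor / Term / Term
Prim / Term / Term
id / Term / Term
id / Term . Factor / Term
id / Factor . Factor / Term
id / Prim . Factor / Term
id / id . Factor / Term
id / id . Prim / Term
id / id . id / Term
id / id . id / Term & Factor
id / id . id / Factor & Factor
id / id . id / Prim & Factor
id / id . id / id & Factor
id / id . id / id & Prim
id / id . id / id & id

[Expr [Expr [Expr [Term [Factor [Prim id]]]] / [Term [Term [Factor [Prim id]]] . [Factor [Prim id]]]] / [Term [Term [Factor [Prim id]]] & [Factor [Prim id]]]]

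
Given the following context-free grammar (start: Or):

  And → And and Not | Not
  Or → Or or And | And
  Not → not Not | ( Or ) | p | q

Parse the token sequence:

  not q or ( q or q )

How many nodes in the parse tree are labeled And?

4

[Or [Or [And [Not not [Not q]]]] or [And [Not ( [Or [Or [And [Not q]]] or [And [Not q]]] )]]]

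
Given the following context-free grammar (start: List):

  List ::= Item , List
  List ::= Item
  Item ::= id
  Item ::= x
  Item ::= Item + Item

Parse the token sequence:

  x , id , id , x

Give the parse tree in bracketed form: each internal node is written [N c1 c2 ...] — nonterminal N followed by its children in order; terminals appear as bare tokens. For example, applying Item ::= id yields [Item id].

List
Item , List
x , List
x , Item , List
x , id , List
x , id , Item , List
x , id , id , List
x , id , id , Item
x , id , id , x

[List [Item x] , [List [Item id] , [List [Item id] , [List [Item x]]]]]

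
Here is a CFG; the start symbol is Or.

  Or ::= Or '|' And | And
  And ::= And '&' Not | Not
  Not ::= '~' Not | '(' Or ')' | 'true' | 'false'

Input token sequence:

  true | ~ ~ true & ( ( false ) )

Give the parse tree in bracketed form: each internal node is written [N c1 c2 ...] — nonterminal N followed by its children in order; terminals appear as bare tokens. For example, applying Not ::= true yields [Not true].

Or
Or | And
And | And
Not | And
true | And
true | And & Not
true | Not & Not
true | ~ Not & Not
true | ~ ~ Not & Not
true | ~ ~ true & Not
true | ~ ~ true & ( Or )
true | ~ ~ true & ( And )
true | ~ ~ true & ( Not )
true | ~ ~ true & ( ( Or ) )
true | ~ ~ true & ( ( And ) )
true | ~ ~ true & ( ( Not ) )
true | ~ ~ true & ( ( false ) )

[Or [Or [And [Not true]]] | [And [And [Not ~ [Not ~ [Not true]]]] & [Not ( [Or [And [Not ( [Or [And [Not false]]] )]]] )]]]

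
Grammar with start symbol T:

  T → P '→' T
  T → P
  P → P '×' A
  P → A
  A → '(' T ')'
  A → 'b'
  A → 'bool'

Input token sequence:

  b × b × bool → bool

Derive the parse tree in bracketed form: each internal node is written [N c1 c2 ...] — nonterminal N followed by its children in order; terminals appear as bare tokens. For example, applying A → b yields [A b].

T
P → T
P × A → T
P × A × A → T
A × A × A → T
b × A × A → T
b × b × A → T
b × b × bool → T
b × b × bool → P
b × b × bool → A
b × b × bool → bool

[T [P [P [P [A b]] × [A b]] × [A bool]] → [T [P [A bool]]]]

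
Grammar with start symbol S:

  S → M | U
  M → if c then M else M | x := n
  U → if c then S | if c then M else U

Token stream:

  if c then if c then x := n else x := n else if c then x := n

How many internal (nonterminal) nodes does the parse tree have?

8

[S [U if c then [M if c then [M x := n] else [M x := n]] else [U if c then [S [M x := n]]]]]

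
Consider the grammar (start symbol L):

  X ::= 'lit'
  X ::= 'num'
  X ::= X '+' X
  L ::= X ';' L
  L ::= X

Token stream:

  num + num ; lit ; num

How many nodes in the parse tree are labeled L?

3

[L [X [X num] + [X num]] ; [L [X lit] ; [L [X num]]]]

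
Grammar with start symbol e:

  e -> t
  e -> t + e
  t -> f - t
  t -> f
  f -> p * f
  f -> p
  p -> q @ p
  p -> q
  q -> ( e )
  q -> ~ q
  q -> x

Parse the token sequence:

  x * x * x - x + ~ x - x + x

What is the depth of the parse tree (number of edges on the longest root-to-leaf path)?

7

[e [t [f [p [q x]] * [f [p [q x]] * [f [p [q x]]]]] - [t [f [p [q x]]]]] + [e [t [f [p [q ~ [q x]]]] - [t [f [p [q x]]]]] + [e [t [f [p [q x]]]]]]]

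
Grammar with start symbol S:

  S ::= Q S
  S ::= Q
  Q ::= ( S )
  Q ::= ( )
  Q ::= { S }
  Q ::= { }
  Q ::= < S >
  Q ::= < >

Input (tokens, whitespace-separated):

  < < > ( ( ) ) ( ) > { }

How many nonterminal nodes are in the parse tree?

[S [Q < [S [Q < >] [S [Q ( [S [Q ( )]] )] [S [Q ( )]]]] >] [S [Q { }]]]

12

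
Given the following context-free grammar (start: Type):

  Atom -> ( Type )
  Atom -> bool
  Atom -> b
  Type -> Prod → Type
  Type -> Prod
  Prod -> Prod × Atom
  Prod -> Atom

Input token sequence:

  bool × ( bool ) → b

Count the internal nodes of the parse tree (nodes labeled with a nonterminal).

[Type [Prod [Prod [Atom bool]] × [Atom ( [Type [Prod [Atom bool]]] )]] → [Type [Prod [Atom b]]]]

11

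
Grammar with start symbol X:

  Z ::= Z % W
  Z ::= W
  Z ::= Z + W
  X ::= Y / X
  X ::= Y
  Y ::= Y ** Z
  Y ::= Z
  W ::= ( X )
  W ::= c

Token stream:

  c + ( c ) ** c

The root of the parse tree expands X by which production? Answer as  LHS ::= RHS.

[X [Y [Y [Z [Z [W c]] + [W ( [X [Y [Z [W c]]]] )]]] ** [Z [W c]]]]

X ::= Y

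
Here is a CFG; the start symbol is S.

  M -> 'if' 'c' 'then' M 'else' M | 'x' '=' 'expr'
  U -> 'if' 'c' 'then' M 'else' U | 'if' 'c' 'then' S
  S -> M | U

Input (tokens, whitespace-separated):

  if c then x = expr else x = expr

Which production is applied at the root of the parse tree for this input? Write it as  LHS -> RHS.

[S [M if c then [M x = expr] else [M x = expr]]]

S -> M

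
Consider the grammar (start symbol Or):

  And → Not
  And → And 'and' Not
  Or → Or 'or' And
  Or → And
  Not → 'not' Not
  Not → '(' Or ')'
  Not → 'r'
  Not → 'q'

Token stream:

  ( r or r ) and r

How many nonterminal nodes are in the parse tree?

[Or [And [And [Not ( [Or [Or [And [Not r]]] or [And [Not r]]] )]] and [Not r]]]

11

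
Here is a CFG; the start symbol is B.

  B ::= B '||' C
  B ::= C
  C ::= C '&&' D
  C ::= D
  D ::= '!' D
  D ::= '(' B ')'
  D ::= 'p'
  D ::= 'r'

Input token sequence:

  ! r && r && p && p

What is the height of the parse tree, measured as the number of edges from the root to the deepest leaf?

7

[B [C [C [C [C [D ! [D r]]] && [D r]] && [D p]] && [D p]]]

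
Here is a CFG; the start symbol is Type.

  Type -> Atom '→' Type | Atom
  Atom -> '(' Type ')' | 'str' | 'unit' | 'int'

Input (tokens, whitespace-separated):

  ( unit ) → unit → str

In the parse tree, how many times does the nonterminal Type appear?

[Type [Atom ( [Type [Atom unit]] )] → [Type [Atom unit] → [Type [Atom str]]]]

4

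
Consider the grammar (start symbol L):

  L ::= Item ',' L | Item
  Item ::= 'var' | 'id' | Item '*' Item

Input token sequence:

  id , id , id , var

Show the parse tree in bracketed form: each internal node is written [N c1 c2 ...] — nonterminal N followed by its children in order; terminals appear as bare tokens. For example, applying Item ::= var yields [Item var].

L
Item , L
id , L
id , Item , L
id , id , L
id , id , Item , L
id , id , id , L
id , id , id , Item
id , id , id , var

[L [Item id] , [L [Item id] , [L [Item id] , [L [Item var]]]]]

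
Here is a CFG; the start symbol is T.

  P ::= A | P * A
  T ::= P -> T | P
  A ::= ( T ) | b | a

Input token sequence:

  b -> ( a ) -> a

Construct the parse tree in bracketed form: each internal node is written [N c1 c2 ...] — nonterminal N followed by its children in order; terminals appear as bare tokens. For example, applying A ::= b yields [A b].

T
P -> T
A -> T
b -> T
b -> P -> T
b -> A -> T
b -> ( T ) -> T
b -> ( P ) -> T
b -> ( A ) -> T
b -> ( a ) -> T
b -> ( a ) -> P
b -> ( a ) -> A
b -> ( a ) -> a

[T [P [A b]] -> [T [P [A ( [T [P [A a]]] )]] -> [T [P [A a]]]]]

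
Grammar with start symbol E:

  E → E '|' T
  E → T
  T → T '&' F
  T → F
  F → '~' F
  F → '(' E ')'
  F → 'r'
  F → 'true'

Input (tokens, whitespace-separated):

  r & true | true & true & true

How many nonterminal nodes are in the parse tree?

[E [E [T [T [F r]] & [F true]]] | [T [T [T [F true]] & [F true]] & [F true]]]

12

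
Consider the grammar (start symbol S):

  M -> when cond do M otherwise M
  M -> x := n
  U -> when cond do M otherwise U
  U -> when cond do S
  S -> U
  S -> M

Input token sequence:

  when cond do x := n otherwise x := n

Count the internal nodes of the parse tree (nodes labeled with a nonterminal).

4

[S [M when cond do [M x := n] otherwise [M x := n]]]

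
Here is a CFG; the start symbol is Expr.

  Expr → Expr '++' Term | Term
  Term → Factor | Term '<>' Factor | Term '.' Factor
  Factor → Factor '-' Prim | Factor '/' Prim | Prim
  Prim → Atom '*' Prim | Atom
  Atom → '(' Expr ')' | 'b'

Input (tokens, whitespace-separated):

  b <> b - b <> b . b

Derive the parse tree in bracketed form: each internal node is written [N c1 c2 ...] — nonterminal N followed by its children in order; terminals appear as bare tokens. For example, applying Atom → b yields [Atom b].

[Expr [Term [Term [Term [Term [Factor [Prim [Atom b]]]] <> [Factor [Factor [Prim [Atom b]]] - [Prim [Atom b]]]] <> [Factor [Prim [Atom b]]]] . [Factor [Prim [Atom b]]]]]

Expr
Term
Term . Factor
Term <> Factor . Factor
Term <> Factor <> Factor . Factor
Factor <> Factor <> Factor . Factor
Prim <> Factor <> Factor . Factor
Atom <> Factor <> Factor . Factor
b <> Factor <> Factor . Factor
b <> Factor - Prim <> Factor . Factor
b <> Prim - Prim <> Factor . Factor
b <> Atom - Prim <> Factor . Factor
b <> b - Prim <> Factor . Factor
b <> b - Atom <> Factor . Factor
b <> b - b <> Factor . Factor
b <> b - b <> Prim . Factor
b <> b - b <> Atom . Factor
b <> b - b <> b . Factor
b <> b - b <> b . Prim
b <> b - b <> b . Atom
b <> b - b <> b . b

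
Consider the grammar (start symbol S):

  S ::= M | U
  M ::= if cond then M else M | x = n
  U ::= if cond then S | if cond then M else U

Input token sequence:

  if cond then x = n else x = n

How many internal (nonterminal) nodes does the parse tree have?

[S [M if cond then [M x = n] else [M x = n]]]

4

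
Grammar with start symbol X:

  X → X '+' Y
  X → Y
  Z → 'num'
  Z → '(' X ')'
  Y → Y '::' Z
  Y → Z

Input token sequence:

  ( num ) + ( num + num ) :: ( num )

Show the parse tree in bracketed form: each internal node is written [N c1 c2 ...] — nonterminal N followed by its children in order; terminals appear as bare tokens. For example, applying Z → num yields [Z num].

[X [X [Y [Z ( [X [Y [Z num]]] )]]] + [Y [Y [Z ( [X [X [Y [Z num]]] + [Y [Z num]]] )]] :: [Z ( [X [Y [Z num]]] )]]]

X
X + Y
Y + Y
Z + Y
( X ) + Y
( Y ) + Y
( Z ) + Y
( num ) + Y
( num ) + Y :: Z
( num ) + Z :: Z
( num ) + ( X ) :: Z
( num ) + ( X + Y ) :: Z
( num ) + ( Y + Y ) :: Z
( num ) + ( Z + Y ) :: Z
( num ) + ( num + Y ) :: Z
( num ) + ( num + Z ) :: Z
( num ) + ( num + num ) :: Z
( num ) + ( num + num ) :: ( X )
( num ) + ( num + num ) :: ( Y )
( num ) + ( num + num ) :: ( Z )
( num ) + ( num + num ) :: ( num )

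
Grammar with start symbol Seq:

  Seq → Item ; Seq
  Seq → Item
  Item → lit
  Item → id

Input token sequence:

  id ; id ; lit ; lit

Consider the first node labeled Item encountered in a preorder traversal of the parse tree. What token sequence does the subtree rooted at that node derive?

[Seq [Item id] ; [Seq [Item id] ; [Seq [Item lit] ; [Seq [Item lit]]]]]

id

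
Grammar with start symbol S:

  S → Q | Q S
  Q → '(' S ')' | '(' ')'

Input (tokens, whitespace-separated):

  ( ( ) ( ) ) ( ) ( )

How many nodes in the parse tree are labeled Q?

[S [Q ( [S [Q ( )] [S [Q ( )]]] )] [S [Q ( )] [S [Q ( )]]]]

5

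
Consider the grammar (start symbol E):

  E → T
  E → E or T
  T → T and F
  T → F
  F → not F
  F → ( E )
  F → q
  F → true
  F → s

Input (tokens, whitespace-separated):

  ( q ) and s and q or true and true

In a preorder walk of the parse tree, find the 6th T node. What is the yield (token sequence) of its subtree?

true

[E [E [T [T [T [F ( [E [T [F q]]] )]] and [F s]] and [F q]]] or [T [T [F true]] and [F true]]]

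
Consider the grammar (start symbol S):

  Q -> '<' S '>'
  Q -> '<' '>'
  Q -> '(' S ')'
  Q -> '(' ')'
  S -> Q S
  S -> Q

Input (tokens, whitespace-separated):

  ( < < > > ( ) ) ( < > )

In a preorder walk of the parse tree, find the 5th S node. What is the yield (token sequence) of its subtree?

( < > )

[S [Q ( [S [Q < [S [Q < >]] >] [S [Q ( )]]] )] [S [Q ( [S [Q < >]] )]]]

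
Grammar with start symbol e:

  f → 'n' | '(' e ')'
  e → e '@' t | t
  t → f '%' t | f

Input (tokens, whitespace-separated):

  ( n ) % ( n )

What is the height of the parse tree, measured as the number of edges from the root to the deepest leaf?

[e [t [f ( [e [t [f n]]] )] % [t [f ( [e [t [f n]]] )]]]]

7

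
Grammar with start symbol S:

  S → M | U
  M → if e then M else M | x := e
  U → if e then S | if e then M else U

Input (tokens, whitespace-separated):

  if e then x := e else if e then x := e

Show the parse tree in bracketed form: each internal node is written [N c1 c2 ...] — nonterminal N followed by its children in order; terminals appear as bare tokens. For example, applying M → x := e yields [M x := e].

[S [U if e then [M x := e] else [U if e then [S [M x := e]]]]]

S
U
if e then M else U
if e then x := e else U
if e then x := e else if e then S
if e then x := e else if e then M
if e then x := e else if e then x := e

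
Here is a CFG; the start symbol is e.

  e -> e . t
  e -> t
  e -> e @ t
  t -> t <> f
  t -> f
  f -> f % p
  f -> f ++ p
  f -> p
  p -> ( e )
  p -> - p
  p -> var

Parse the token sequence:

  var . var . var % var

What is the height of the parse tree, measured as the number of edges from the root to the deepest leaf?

6

[e [e [e [t [f [p var]]]] . [t [f [p var]]]] . [t [f [f [p var]] % [p var]]]]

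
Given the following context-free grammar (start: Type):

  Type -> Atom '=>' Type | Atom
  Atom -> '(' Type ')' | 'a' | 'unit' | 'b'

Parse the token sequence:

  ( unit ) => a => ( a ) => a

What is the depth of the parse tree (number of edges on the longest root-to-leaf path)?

[Type [Atom ( [Type [Atom unit]] )] => [Type [Atom a] => [Type [Atom ( [Type [Atom a]] )] => [Type [Atom a]]]]]

6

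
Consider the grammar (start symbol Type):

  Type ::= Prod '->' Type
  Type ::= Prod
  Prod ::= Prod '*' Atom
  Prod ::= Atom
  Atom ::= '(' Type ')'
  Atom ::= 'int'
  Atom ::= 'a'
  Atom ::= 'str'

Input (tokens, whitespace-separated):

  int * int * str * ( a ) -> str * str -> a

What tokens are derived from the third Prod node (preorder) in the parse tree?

[Type [Prod [Prod [Prod [Prod [Atom int]] * [Atom int]] * [Atom str]] * [Atom ( [Type [Prod [Atom a]]] )]] -> [Type [Prod [Prod [Atom str]] * [Atom str]] -> [Type [Prod [Atom a]]]]]

int * int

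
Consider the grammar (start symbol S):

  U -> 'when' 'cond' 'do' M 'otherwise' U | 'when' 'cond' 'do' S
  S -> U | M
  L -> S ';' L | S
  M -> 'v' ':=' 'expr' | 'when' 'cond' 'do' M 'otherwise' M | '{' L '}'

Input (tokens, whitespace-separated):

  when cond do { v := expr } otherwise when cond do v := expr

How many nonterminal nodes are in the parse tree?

[S [U when cond do [M { [L [S [M v := expr]]] }] otherwise [U when cond do [S [M v := expr]]]]]

9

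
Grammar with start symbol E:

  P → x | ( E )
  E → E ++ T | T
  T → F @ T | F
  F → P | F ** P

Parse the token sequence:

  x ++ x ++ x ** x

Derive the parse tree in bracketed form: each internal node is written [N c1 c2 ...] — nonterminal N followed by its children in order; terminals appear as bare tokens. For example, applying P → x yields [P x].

[E [E [E [T [F [P x]]]] ++ [T [F [P x]]]] ++ [T [F [F [P x]] ** [P x]]]]

E
E ++ T
E ++ T ++ T
T ++ T ++ T
F ++ T ++ T
P ++ T ++ T
x ++ T ++ T
x ++ F ++ T
x ++ P ++ T
x ++ x ++ T
x ++ x ++ F
x ++ x ++ F ** P
x ++ x ++ P ** P
x ++ x ++ x ** P
x ++ x ++ x ** x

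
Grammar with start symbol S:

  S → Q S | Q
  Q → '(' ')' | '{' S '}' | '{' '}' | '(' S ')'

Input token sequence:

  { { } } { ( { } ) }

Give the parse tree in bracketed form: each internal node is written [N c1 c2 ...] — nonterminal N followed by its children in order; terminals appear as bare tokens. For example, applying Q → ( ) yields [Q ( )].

S
Q S
{ S } S
{ Q } S
{ { } } S
{ { } } Q
{ { } } { S }
{ { } } { Q }
{ { } } { ( S ) }
{ { } } { ( Q ) }
{ { } } { ( { } ) }

[S [Q { [S [Q { }]] }] [S [Q { [S [Q ( [S [Q { }]] )]] }]]]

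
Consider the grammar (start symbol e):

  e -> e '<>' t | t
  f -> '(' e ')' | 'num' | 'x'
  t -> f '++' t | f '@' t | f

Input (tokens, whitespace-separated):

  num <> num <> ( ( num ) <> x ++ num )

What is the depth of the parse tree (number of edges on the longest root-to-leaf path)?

10

[e [e [e [t [f num]]] <> [t [f num]]] <> [t [f ( [e [e [t [f ( [e [t [f num]]] )]]] <> [t [f x] ++ [t [f num]]]] )]]]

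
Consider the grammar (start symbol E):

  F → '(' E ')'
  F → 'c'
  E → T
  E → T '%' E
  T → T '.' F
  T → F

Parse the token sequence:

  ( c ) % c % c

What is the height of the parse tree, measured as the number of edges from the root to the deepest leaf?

6

[E [T [F ( [E [T [F c]]] )]] % [E [T [F c]] % [E [T [F c]]]]]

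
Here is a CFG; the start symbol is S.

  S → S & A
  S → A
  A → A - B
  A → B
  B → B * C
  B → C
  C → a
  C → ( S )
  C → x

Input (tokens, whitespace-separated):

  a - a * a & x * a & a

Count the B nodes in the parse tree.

[S [S [S [A [A [B [C a]]] - [B [B [C a]] * [C a]]]] & [A [B [B [C x]] * [C a]]]] & [A [B [C a]]]]

6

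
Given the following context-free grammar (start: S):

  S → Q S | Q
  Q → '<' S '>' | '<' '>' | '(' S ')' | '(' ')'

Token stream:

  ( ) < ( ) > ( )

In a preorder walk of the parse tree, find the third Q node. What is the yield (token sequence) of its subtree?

[S [Q ( )] [S [Q < [S [Q ( )]] >] [S [Q ( )]]]]

( )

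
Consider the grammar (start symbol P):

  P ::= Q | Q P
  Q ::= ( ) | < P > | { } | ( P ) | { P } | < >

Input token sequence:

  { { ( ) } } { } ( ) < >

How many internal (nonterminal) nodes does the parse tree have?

[P [Q { [P [Q { [P [Q ( )]] }]] }] [P [Q { }] [P [Q ( )] [P [Q < >]]]]]

12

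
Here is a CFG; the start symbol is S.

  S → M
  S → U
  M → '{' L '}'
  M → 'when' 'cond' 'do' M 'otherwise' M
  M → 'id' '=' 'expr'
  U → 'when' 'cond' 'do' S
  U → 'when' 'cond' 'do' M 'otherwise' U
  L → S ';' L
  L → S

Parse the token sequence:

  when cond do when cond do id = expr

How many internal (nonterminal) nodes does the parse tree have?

[S [U when cond do [S [U when cond do [S [M id = expr]]]]]]

6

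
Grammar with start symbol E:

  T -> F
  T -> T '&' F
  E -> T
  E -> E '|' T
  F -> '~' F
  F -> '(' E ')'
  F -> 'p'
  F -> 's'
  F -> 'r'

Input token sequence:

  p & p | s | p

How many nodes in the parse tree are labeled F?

4

[E [E [E [T [T [F p]] & [F p]]] | [T [F s]]] | [T [F p]]]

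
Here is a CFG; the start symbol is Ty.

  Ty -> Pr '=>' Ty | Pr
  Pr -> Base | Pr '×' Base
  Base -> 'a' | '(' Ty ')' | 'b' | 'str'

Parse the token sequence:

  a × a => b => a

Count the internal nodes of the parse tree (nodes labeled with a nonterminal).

[Ty [Pr [Pr [Base a]] × [Base a]] => [Ty [Pr [Base b]] => [Ty [Pr [Base a]]]]]

11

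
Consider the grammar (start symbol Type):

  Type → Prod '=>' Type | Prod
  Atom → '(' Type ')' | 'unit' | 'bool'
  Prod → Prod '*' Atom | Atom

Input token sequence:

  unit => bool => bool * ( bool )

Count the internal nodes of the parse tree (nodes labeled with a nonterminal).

[Type [Prod [Atom unit]] => [Type [Prod [Atom bool]] => [Type [Prod [Prod [Atom bool]] * [Atom ( [Type [Prod [Atom bool]]] )]]]]]

14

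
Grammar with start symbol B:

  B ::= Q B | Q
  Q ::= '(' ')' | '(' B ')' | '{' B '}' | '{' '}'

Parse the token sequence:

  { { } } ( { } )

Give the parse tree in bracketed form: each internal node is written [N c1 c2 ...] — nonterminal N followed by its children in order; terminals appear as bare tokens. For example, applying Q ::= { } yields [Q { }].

[B [Q { [B [Q { }]] }] [B [Q ( [B [Q { }]] )]]]

B
Q B
{ B } B
{ Q } B
{ { } } B
{ { } } Q
{ { } } ( B )
{ { } } ( Q )
{ { } } ( { } )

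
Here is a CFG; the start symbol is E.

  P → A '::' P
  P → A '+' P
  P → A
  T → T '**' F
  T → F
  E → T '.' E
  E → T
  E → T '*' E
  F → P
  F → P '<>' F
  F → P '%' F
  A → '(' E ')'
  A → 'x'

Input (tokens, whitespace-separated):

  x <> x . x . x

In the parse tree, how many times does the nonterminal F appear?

4

[E [T [F [P [A x]] <> [F [P [A x]]]]] . [E [T [F [P [A x]]]] . [E [T [F [P [A x]]]]]]]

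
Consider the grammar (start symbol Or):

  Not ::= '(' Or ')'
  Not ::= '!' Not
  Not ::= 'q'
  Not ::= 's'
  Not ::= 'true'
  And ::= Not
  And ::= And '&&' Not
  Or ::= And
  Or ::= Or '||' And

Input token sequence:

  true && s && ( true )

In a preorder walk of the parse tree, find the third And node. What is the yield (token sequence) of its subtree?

[Or [And [And [And [Not true]] && [Not s]] && [Not ( [Or [And [Not true]]] )]]]

true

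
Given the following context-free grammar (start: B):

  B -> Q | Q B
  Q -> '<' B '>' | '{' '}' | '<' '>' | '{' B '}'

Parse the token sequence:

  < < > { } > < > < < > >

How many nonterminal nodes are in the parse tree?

[B [Q < [B [Q < >] [B [Q { }]]] >] [B [Q < >] [B [Q < [B [Q < >]] >]]]]

12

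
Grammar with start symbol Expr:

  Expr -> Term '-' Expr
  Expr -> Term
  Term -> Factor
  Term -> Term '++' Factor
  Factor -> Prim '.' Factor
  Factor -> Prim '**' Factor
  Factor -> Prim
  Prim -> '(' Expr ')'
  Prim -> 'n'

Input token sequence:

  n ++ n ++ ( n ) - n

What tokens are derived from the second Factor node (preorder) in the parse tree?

[Expr [Term [Term [Term [Factor [Prim n]]] ++ [Factor [Prim n]]] ++ [Factor [Prim ( [Expr [Term [Factor [Prim n]]]] )]]] - [Expr [Term [Factor [Prim n]]]]]

n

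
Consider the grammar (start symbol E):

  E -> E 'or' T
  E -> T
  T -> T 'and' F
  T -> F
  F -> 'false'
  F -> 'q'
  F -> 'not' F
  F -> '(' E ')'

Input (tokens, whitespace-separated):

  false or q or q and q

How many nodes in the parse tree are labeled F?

[E [E [E [T [F false]]] or [T [F q]]] or [T [T [F q]] and [F q]]]

4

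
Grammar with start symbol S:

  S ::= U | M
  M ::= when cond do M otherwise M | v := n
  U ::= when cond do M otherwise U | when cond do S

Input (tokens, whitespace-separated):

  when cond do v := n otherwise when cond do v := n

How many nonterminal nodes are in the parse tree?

6

[S [U when cond do [M v := n] otherwise [U when cond do [S [M v := n]]]]]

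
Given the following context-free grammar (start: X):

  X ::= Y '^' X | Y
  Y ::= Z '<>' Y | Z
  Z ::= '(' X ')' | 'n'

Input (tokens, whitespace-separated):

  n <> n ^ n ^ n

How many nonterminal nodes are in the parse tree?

[X [Y [Z n] <> [Y [Z n]]] ^ [X [Y [Z n]] ^ [X [Y [Z n]]]]]

11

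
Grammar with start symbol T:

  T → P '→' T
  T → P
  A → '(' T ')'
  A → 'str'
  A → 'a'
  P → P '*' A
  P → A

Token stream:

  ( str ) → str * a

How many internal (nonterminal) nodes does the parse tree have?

[T [P [A ( [T [P [A str]]] )]] → [T [P [P [A str]] * [A a]]]]

11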